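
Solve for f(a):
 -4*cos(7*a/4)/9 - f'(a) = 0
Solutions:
 f(a) = C1 - 16*sin(7*a/4)/63


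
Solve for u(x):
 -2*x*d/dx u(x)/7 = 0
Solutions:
 u(x) = C1


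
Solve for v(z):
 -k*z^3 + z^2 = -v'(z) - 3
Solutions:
 v(z) = C1 + k*z^4/4 - z^3/3 - 3*z


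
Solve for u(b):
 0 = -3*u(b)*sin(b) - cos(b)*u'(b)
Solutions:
 u(b) = C1*cos(b)^3


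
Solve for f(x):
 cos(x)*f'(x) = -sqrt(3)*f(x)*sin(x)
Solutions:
 f(x) = C1*cos(x)^(sqrt(3))


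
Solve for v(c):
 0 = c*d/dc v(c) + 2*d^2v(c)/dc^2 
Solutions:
 v(c) = C1 + C2*erf(c/2)


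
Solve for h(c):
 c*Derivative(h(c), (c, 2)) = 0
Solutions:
 h(c) = C1 + C2*c


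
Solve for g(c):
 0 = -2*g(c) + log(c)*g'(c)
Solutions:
 g(c) = C1*exp(2*li(c))


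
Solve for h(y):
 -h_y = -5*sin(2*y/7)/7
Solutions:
 h(y) = C1 - 5*cos(2*y/7)/2


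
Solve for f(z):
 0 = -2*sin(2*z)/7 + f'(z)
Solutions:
 f(z) = C1 - cos(2*z)/7


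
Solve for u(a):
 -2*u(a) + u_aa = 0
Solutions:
 u(a) = C1*exp(-sqrt(2)*a) + C2*exp(sqrt(2)*a)


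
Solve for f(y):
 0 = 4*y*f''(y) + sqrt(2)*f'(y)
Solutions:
 f(y) = C1 + C2*y^(1 - sqrt(2)/4)


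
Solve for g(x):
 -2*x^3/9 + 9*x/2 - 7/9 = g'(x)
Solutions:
 g(x) = C1 - x^4/18 + 9*x^2/4 - 7*x/9


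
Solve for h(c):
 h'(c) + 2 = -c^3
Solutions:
 h(c) = C1 - c^4/4 - 2*c


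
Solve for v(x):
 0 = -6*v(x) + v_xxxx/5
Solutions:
 v(x) = C1*exp(-30^(1/4)*x) + C2*exp(30^(1/4)*x) + C3*sin(30^(1/4)*x) + C4*cos(30^(1/4)*x)


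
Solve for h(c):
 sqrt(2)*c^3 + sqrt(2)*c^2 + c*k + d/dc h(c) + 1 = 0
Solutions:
 h(c) = C1 - sqrt(2)*c^4/4 - sqrt(2)*c^3/3 - c^2*k/2 - c


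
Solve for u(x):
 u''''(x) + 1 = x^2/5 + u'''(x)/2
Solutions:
 u(x) = C1 + C2*x + C3*x^2 + C4*exp(x/2) - x^5/150 - x^4/15 - x^3/5


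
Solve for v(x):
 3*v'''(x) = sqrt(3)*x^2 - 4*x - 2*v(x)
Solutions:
 v(x) = C3*exp(-2^(1/3)*3^(2/3)*x/3) + sqrt(3)*x^2/2 - 2*x + (C1*sin(2^(1/3)*3^(1/6)*x/2) + C2*cos(2^(1/3)*3^(1/6)*x/2))*exp(2^(1/3)*3^(2/3)*x/6)


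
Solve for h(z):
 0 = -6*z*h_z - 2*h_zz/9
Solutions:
 h(z) = C1 + C2*erf(3*sqrt(6)*z/2)


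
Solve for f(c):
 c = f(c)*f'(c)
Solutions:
 f(c) = -sqrt(C1 + c^2)
 f(c) = sqrt(C1 + c^2)


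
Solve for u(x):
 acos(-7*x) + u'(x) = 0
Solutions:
 u(x) = C1 - x*acos(-7*x) - sqrt(1 - 49*x^2)/7


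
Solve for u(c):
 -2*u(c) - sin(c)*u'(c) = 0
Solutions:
 u(c) = C1*(cos(c) + 1)/(cos(c) - 1)


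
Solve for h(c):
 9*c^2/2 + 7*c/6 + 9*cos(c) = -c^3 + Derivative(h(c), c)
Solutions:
 h(c) = C1 + c^4/4 + 3*c^3/2 + 7*c^2/12 + 9*sin(c)


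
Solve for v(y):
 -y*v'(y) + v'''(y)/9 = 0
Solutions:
 v(y) = C1 + Integral(C2*airyai(3^(2/3)*y) + C3*airybi(3^(2/3)*y), y)


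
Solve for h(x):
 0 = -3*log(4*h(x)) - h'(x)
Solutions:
 Integral(1/(log(_y) + 2*log(2)), (_y, h(x)))/3 = C1 - x


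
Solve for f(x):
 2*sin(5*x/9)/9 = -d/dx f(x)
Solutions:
 f(x) = C1 + 2*cos(5*x/9)/5


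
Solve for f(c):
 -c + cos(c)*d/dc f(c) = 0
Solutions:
 f(c) = C1 + Integral(c/cos(c), c)


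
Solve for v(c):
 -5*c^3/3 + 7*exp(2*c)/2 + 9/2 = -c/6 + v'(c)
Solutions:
 v(c) = C1 - 5*c^4/12 + c^2/12 + 9*c/2 + 7*exp(2*c)/4


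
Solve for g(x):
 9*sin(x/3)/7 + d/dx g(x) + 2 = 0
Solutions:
 g(x) = C1 - 2*x + 27*cos(x/3)/7


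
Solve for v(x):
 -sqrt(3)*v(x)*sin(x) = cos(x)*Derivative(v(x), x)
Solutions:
 v(x) = C1*cos(x)^(sqrt(3))


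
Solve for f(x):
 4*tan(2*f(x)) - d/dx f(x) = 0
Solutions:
 f(x) = -asin(C1*exp(8*x))/2 + pi/2
 f(x) = asin(C1*exp(8*x))/2


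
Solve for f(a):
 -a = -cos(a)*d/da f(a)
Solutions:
 f(a) = C1 + Integral(a/cos(a), a)


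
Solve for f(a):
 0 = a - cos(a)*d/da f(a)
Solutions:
 f(a) = C1 + Integral(a/cos(a), a)


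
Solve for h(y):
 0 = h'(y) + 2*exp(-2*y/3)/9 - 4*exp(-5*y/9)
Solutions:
 h(y) = C1 + exp(-2*y/3)/3 - 36*exp(-5*y/9)/5


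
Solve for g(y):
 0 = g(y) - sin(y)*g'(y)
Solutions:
 g(y) = C1*sqrt(cos(y) - 1)/sqrt(cos(y) + 1)


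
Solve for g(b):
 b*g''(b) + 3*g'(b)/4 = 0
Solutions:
 g(b) = C1 + C2*b^(1/4)


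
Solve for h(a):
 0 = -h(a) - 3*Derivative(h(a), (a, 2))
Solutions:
 h(a) = C1*sin(sqrt(3)*a/3) + C2*cos(sqrt(3)*a/3)


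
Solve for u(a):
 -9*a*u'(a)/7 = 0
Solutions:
 u(a) = C1


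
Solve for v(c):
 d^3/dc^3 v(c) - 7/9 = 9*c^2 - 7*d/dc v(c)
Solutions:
 v(c) = C1 + C2*sin(sqrt(7)*c) + C3*cos(sqrt(7)*c) + 3*c^3/7 - 113*c/441


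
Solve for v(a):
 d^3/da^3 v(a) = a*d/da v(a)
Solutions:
 v(a) = C1 + Integral(C2*airyai(a) + C3*airybi(a), a)


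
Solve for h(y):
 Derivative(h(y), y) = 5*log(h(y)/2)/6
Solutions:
 6*Integral(1/(-log(_y) + log(2)), (_y, h(y)))/5 = C1 - y


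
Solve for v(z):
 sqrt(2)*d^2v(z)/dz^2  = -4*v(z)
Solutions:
 v(z) = C1*sin(2^(3/4)*z) + C2*cos(2^(3/4)*z)


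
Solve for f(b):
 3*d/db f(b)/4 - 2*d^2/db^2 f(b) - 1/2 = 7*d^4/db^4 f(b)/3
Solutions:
 f(b) = C1 + C2*exp(7^(1/3)*b*(-(63 + sqrt(7553))^(1/3) + 8*7^(1/3)/(63 + sqrt(7553))^(1/3))/28)*sin(sqrt(3)*7^(1/3)*b*(8*7^(1/3)/(63 + sqrt(7553))^(1/3) + (63 + sqrt(7553))^(1/3))/28) + C3*exp(7^(1/3)*b*(-(63 + sqrt(7553))^(1/3) + 8*7^(1/3)/(63 + sqrt(7553))^(1/3))/28)*cos(sqrt(3)*7^(1/3)*b*(8*7^(1/3)/(63 + sqrt(7553))^(1/3) + (63 + sqrt(7553))^(1/3))/28) + C4*exp(-7^(1/3)*b*(-(63 + sqrt(7553))^(1/3) + 8*7^(1/3)/(63 + sqrt(7553))^(1/3))/14) + 2*b/3


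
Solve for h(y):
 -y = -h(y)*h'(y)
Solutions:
 h(y) = -sqrt(C1 + y^2)
 h(y) = sqrt(C1 + y^2)


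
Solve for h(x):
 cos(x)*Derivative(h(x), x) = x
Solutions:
 h(x) = C1 + Integral(x/cos(x), x)


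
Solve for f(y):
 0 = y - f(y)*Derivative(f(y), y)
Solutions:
 f(y) = -sqrt(C1 + y^2)
 f(y) = sqrt(C1 + y^2)


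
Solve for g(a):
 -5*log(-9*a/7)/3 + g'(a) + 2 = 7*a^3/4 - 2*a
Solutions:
 g(a) = C1 + 7*a^4/16 - a^2 + 5*a*log(-a)/3 + a*(-2*log(7) - 11/3 + log(21)/3 + 3*log(3))


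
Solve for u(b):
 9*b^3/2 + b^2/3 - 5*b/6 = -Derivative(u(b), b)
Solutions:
 u(b) = C1 - 9*b^4/8 - b^3/9 + 5*b^2/12


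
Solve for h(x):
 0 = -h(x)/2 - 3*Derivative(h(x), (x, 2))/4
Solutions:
 h(x) = C1*sin(sqrt(6)*x/3) + C2*cos(sqrt(6)*x/3)


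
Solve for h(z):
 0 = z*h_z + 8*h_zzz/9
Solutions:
 h(z) = C1 + Integral(C2*airyai(-3^(2/3)*z/2) + C3*airybi(-3^(2/3)*z/2), z)


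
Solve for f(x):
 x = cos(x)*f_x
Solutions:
 f(x) = C1 + Integral(x/cos(x), x)


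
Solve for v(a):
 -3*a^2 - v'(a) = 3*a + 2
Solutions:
 v(a) = C1 - a^3 - 3*a^2/2 - 2*a


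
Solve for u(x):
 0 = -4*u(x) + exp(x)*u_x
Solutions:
 u(x) = C1*exp(-4*exp(-x))


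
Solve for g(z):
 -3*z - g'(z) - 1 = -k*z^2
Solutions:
 g(z) = C1 + k*z^3/3 - 3*z^2/2 - z


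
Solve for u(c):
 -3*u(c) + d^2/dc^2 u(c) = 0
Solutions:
 u(c) = C1*exp(-sqrt(3)*c) + C2*exp(sqrt(3)*c)


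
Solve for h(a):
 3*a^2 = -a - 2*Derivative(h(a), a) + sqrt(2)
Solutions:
 h(a) = C1 - a^3/2 - a^2/4 + sqrt(2)*a/2


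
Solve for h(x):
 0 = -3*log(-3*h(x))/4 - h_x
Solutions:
 4*Integral(1/(log(-_y) + log(3)), (_y, h(x)))/3 = C1 - x


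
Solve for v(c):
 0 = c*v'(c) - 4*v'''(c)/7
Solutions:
 v(c) = C1 + Integral(C2*airyai(14^(1/3)*c/2) + C3*airybi(14^(1/3)*c/2), c)


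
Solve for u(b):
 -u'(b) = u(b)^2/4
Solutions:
 u(b) = 4/(C1 + b)


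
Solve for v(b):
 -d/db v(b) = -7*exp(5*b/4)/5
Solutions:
 v(b) = C1 + 28*exp(5*b/4)/25


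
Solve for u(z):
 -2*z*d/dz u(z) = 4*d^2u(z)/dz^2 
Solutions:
 u(z) = C1 + C2*erf(z/2)


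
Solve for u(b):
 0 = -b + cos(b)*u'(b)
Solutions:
 u(b) = C1 + Integral(b/cos(b), b)


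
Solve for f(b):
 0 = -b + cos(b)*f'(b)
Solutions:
 f(b) = C1 + Integral(b/cos(b), b)


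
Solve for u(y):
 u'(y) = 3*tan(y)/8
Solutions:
 u(y) = C1 - 3*log(cos(y))/8


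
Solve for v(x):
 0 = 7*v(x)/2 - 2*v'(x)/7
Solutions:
 v(x) = C1*exp(49*x/4)


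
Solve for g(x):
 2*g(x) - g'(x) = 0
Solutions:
 g(x) = C1*exp(2*x)


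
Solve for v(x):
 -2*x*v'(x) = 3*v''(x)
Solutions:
 v(x) = C1 + C2*erf(sqrt(3)*x/3)


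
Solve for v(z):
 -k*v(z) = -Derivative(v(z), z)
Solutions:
 v(z) = C1*exp(k*z)


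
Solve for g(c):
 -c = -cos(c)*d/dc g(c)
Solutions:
 g(c) = C1 + Integral(c/cos(c), c)


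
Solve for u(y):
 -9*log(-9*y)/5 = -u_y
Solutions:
 u(y) = C1 + 9*y*log(-y)/5 + 9*y*(-1 + 2*log(3))/5


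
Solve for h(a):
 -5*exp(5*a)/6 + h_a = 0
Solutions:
 h(a) = C1 + exp(5*a)/6


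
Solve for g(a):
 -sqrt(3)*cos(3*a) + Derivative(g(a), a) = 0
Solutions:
 g(a) = C1 + sqrt(3)*sin(3*a)/3


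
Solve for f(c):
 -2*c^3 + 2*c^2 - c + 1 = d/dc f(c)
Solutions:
 f(c) = C1 - c^4/2 + 2*c^3/3 - c^2/2 + c


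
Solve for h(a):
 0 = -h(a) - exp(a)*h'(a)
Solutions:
 h(a) = C1*exp(exp(-a))


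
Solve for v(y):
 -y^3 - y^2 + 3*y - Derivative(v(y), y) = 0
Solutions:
 v(y) = C1 - y^4/4 - y^3/3 + 3*y^2/2


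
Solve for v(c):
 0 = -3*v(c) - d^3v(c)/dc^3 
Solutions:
 v(c) = C3*exp(-3^(1/3)*c) + (C1*sin(3^(5/6)*c/2) + C2*cos(3^(5/6)*c/2))*exp(3^(1/3)*c/2)


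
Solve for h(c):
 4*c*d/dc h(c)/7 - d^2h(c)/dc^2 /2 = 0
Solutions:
 h(c) = C1 + C2*erfi(2*sqrt(7)*c/7)


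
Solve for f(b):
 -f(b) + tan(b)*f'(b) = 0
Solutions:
 f(b) = C1*sin(b)


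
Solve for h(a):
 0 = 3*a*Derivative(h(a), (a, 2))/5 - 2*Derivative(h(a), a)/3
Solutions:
 h(a) = C1 + C2*a^(19/9)


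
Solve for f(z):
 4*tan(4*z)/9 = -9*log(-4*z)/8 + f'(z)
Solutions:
 f(z) = C1 + 9*z*log(-z)/8 - 9*z/8 + 9*z*log(2)/4 - log(cos(4*z))/9


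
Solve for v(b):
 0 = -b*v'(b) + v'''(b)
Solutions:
 v(b) = C1 + Integral(C2*airyai(b) + C3*airybi(b), b)


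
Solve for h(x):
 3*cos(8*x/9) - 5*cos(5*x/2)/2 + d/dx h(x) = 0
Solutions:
 h(x) = C1 - 27*sin(8*x/9)/8 + sin(5*x/2)


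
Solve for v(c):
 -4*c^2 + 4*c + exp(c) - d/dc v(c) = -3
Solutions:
 v(c) = C1 - 4*c^3/3 + 2*c^2 + 3*c + exp(c)


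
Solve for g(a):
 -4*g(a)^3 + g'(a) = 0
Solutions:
 g(a) = -sqrt(2)*sqrt(-1/(C1 + 4*a))/2
 g(a) = sqrt(2)*sqrt(-1/(C1 + 4*a))/2


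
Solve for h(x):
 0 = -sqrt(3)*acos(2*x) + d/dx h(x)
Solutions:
 h(x) = C1 + sqrt(3)*(x*acos(2*x) - sqrt(1 - 4*x^2)/2)


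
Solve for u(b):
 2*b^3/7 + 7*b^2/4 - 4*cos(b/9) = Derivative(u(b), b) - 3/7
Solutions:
 u(b) = C1 + b^4/14 + 7*b^3/12 + 3*b/7 - 36*sin(b/9)


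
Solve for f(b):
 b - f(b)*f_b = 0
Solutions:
 f(b) = -sqrt(C1 + b^2)
 f(b) = sqrt(C1 + b^2)


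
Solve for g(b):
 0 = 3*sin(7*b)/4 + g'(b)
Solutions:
 g(b) = C1 + 3*cos(7*b)/28


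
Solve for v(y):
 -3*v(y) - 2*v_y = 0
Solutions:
 v(y) = C1*exp(-3*y/2)


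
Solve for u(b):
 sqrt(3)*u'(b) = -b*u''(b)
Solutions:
 u(b) = C1 + C2*b^(1 - sqrt(3))


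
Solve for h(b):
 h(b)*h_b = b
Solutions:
 h(b) = -sqrt(C1 + b^2)
 h(b) = sqrt(C1 + b^2)


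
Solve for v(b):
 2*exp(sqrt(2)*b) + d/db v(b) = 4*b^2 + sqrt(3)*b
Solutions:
 v(b) = C1 + 4*b^3/3 + sqrt(3)*b^2/2 - sqrt(2)*exp(sqrt(2)*b)


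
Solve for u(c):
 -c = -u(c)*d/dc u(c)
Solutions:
 u(c) = -sqrt(C1 + c^2)
 u(c) = sqrt(C1 + c^2)


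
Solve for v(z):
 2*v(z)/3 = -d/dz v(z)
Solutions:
 v(z) = C1*exp(-2*z/3)


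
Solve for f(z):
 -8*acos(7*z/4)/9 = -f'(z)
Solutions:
 f(z) = C1 + 8*z*acos(7*z/4)/9 - 8*sqrt(16 - 49*z^2)/63


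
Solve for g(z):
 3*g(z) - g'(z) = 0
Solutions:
 g(z) = C1*exp(3*z)


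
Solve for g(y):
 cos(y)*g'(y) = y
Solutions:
 g(y) = C1 + Integral(y/cos(y), y)


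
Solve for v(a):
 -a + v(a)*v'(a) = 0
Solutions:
 v(a) = -sqrt(C1 + a^2)
 v(a) = sqrt(C1 + a^2)


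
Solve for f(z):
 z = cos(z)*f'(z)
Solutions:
 f(z) = C1 + Integral(z/cos(z), z)


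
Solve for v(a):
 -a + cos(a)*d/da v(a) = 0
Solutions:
 v(a) = C1 + Integral(a/cos(a), a)


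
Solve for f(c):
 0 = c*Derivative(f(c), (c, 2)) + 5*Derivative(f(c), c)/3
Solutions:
 f(c) = C1 + C2/c^(2/3)


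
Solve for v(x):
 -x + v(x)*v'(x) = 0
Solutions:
 v(x) = -sqrt(C1 + x^2)
 v(x) = sqrt(C1 + x^2)


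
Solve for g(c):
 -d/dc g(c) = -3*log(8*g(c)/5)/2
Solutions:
 -2*Integral(1/(log(_y) - log(5) + 3*log(2)), (_y, g(c)))/3 = C1 - c


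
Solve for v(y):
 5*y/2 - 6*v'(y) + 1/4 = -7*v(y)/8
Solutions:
 v(y) = C1*exp(7*y/48) - 20*y/7 - 974/49


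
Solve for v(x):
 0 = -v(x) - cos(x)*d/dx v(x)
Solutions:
 v(x) = C1*sqrt(sin(x) - 1)/sqrt(sin(x) + 1)


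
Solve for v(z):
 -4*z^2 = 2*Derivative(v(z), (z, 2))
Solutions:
 v(z) = C1 + C2*z - z^4/6


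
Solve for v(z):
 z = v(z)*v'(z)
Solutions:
 v(z) = -sqrt(C1 + z^2)
 v(z) = sqrt(C1 + z^2)


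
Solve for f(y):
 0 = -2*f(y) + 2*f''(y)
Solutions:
 f(y) = C1*exp(-y) + C2*exp(y)


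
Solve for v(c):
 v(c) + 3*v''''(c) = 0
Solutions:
 v(c) = (C1*sin(sqrt(2)*3^(3/4)*c/6) + C2*cos(sqrt(2)*3^(3/4)*c/6))*exp(-sqrt(2)*3^(3/4)*c/6) + (C3*sin(sqrt(2)*3^(3/4)*c/6) + C4*cos(sqrt(2)*3^(3/4)*c/6))*exp(sqrt(2)*3^(3/4)*c/6)


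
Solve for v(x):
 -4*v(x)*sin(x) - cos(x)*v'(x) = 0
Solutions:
 v(x) = C1*cos(x)^4


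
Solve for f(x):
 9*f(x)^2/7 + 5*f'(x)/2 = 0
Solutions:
 f(x) = 35/(C1 + 18*x)


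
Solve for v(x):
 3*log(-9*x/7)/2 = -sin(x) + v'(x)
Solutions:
 v(x) = C1 + 3*x*log(-x)/2 - 3*x*log(7)/2 - 3*x/2 + 3*x*log(3) - cos(x)


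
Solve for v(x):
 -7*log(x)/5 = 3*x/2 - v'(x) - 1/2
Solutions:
 v(x) = C1 + 3*x^2/4 + 7*x*log(x)/5 - 19*x/10


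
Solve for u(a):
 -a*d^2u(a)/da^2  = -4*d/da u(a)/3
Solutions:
 u(a) = C1 + C2*a^(7/3)


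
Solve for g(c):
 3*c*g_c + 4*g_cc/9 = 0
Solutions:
 g(c) = C1 + C2*erf(3*sqrt(6)*c/4)


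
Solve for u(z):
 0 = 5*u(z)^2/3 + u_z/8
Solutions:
 u(z) = 3/(C1 + 40*z)


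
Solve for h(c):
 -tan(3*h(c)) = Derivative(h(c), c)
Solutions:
 h(c) = -asin(C1*exp(-3*c))/3 + pi/3
 h(c) = asin(C1*exp(-3*c))/3


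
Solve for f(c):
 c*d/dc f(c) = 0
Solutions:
 f(c) = C1


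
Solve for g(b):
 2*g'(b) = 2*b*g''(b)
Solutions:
 g(b) = C1 + C2*b^2


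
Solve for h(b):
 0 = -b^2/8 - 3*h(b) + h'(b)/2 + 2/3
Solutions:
 h(b) = C1*exp(6*b) - b^2/24 - b/72 + 95/432


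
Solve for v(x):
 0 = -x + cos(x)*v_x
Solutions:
 v(x) = C1 + Integral(x/cos(x), x)


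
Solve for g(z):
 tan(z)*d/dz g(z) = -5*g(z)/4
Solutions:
 g(z) = C1/sin(z)^(5/4)


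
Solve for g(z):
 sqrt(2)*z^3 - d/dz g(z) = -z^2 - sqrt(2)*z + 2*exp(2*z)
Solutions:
 g(z) = C1 + sqrt(2)*z^4/4 + z^3/3 + sqrt(2)*z^2/2 - exp(2*z)


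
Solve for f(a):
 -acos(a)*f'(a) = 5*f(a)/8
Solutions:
 f(a) = C1*exp(-5*Integral(1/acos(a), a)/8)


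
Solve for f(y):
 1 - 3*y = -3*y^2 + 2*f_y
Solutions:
 f(y) = C1 + y^3/2 - 3*y^2/4 + y/2


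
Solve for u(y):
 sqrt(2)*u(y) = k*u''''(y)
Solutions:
 u(y) = C1*exp(-2^(1/8)*y*(1/k)^(1/4)) + C2*exp(2^(1/8)*y*(1/k)^(1/4)) + C3*exp(-2^(1/8)*I*y*(1/k)^(1/4)) + C4*exp(2^(1/8)*I*y*(1/k)^(1/4))


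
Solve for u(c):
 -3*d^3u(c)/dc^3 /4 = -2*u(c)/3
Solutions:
 u(c) = C3*exp(2*3^(1/3)*c/3) + (C1*sin(3^(5/6)*c/3) + C2*cos(3^(5/6)*c/3))*exp(-3^(1/3)*c/3)


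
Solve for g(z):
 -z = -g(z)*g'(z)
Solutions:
 g(z) = -sqrt(C1 + z^2)
 g(z) = sqrt(C1 + z^2)


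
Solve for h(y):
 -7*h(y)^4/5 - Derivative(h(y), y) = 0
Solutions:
 h(y) = 5^(1/3)*(1/(C1 + 21*y))^(1/3)
 h(y) = 5^(1/3)*(-3^(2/3) - 3*3^(1/6)*I)*(1/(C1 + 7*y))^(1/3)/6
 h(y) = 5^(1/3)*(-3^(2/3) + 3*3^(1/6)*I)*(1/(C1 + 7*y))^(1/3)/6


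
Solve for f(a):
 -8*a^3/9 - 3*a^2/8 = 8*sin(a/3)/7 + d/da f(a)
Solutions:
 f(a) = C1 - 2*a^4/9 - a^3/8 + 24*cos(a/3)/7


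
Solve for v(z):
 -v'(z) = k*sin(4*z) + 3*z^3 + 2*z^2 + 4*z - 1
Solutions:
 v(z) = C1 + k*cos(4*z)/4 - 3*z^4/4 - 2*z^3/3 - 2*z^2 + z


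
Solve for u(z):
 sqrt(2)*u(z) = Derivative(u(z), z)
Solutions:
 u(z) = C1*exp(sqrt(2)*z)


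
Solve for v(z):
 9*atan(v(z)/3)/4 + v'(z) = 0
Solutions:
 Integral(1/atan(_y/3), (_y, v(z))) = C1 - 9*z/4


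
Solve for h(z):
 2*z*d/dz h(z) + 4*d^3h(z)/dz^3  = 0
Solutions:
 h(z) = C1 + Integral(C2*airyai(-2^(2/3)*z/2) + C3*airybi(-2^(2/3)*z/2), z)


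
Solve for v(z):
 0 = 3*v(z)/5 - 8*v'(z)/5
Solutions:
 v(z) = C1*exp(3*z/8)


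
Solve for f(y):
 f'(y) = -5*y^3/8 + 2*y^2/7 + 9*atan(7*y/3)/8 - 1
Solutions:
 f(y) = C1 - 5*y^4/32 + 2*y^3/21 + 9*y*atan(7*y/3)/8 - y - 27*log(49*y^2 + 9)/112


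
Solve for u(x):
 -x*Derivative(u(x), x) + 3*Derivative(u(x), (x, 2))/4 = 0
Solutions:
 u(x) = C1 + C2*erfi(sqrt(6)*x/3)


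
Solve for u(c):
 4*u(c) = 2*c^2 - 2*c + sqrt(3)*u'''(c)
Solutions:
 u(c) = C3*exp(2^(2/3)*3^(5/6)*c/3) + c^2/2 - c/2 + (C1*sin(2^(2/3)*3^(1/3)*c/2) + C2*cos(2^(2/3)*3^(1/3)*c/2))*exp(-2^(2/3)*3^(5/6)*c/6)


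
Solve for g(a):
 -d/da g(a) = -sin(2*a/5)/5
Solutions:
 g(a) = C1 - cos(2*a/5)/2


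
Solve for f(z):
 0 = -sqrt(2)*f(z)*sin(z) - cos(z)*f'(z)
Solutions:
 f(z) = C1*cos(z)^(sqrt(2))


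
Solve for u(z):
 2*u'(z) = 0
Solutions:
 u(z) = C1


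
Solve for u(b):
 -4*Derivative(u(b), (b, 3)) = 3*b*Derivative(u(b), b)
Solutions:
 u(b) = C1 + Integral(C2*airyai(-6^(1/3)*b/2) + C3*airybi(-6^(1/3)*b/2), b)


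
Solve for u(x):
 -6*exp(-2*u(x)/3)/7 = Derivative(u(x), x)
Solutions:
 u(x) = 3*log(-sqrt(C1 - 6*x)) - 3*log(21) + 3*log(42)/2
 u(x) = 3*log(C1 - 6*x)/2 - 3*log(21) + 3*log(42)/2


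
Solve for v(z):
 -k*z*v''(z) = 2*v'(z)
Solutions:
 v(z) = C1 + z^(((re(k) - 2)*re(k) + im(k)^2)/(re(k)^2 + im(k)^2))*(C2*sin(2*log(z)*Abs(im(k))/(re(k)^2 + im(k)^2)) + C3*cos(2*log(z)*im(k)/(re(k)^2 + im(k)^2)))


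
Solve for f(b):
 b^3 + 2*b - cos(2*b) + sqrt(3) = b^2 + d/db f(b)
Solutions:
 f(b) = C1 + b^4/4 - b^3/3 + b^2 + sqrt(3)*b - sin(2*b)/2


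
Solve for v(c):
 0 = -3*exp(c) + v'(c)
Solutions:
 v(c) = C1 + 3*exp(c)


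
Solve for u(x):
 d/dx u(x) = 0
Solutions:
 u(x) = C1


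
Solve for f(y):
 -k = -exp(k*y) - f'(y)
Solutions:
 f(y) = C1 + k*y - exp(k*y)/k


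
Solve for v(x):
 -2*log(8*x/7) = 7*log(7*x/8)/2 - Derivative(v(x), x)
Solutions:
 v(x) = C1 + 11*x*log(x)/2 - 11*x/2 - 9*x*log(2)/2 + 3*x*log(7)/2


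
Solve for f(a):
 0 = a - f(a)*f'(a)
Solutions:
 f(a) = -sqrt(C1 + a^2)
 f(a) = sqrt(C1 + a^2)


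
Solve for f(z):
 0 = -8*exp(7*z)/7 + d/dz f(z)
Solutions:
 f(z) = C1 + 8*exp(7*z)/49


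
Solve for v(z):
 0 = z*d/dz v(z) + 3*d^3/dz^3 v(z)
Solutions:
 v(z) = C1 + Integral(C2*airyai(-3^(2/3)*z/3) + C3*airybi(-3^(2/3)*z/3), z)


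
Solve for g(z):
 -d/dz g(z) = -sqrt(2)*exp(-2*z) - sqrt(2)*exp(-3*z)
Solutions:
 g(z) = C1 - sqrt(2)*exp(-2*z)/2 - sqrt(2)*exp(-3*z)/3


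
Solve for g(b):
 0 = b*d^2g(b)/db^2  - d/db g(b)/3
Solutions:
 g(b) = C1 + C2*b^(4/3)


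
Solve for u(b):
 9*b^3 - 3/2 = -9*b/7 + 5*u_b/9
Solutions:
 u(b) = C1 + 81*b^4/20 + 81*b^2/70 - 27*b/10


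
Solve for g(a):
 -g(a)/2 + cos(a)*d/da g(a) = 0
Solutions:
 g(a) = C1*(sin(a) + 1)^(1/4)/(sin(a) - 1)^(1/4)


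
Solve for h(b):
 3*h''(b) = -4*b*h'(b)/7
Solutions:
 h(b) = C1 + C2*erf(sqrt(42)*b/21)


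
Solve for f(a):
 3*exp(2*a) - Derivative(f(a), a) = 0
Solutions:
 f(a) = C1 + 3*exp(2*a)/2


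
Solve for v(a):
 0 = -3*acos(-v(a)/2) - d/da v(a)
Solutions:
 Integral(1/acos(-_y/2), (_y, v(a))) = C1 - 3*a


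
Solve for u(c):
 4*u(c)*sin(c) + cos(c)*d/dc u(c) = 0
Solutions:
 u(c) = C1*cos(c)^4


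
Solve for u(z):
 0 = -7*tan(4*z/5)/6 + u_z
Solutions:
 u(z) = C1 - 35*log(cos(4*z/5))/24


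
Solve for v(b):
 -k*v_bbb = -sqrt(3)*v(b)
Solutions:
 v(b) = C1*exp(3^(1/6)*b*(1/k)^(1/3)) + C2*exp(b*(-3^(1/6) + 3^(2/3)*I)*(1/k)^(1/3)/2) + C3*exp(-b*(3^(1/6) + 3^(2/3)*I)*(1/k)^(1/3)/2)


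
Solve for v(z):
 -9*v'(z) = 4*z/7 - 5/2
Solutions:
 v(z) = C1 - 2*z^2/63 + 5*z/18


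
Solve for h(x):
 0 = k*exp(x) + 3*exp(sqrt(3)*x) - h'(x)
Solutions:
 h(x) = C1 + k*exp(x) + sqrt(3)*exp(sqrt(3)*x)


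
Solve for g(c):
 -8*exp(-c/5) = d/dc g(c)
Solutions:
 g(c) = C1 + 40*exp(-c/5)


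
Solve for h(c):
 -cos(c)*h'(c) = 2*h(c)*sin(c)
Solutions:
 h(c) = C1*cos(c)^2


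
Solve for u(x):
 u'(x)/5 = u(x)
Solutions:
 u(x) = C1*exp(5*x)


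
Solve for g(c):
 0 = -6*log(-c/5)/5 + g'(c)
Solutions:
 g(c) = C1 + 6*c*log(-c)/5 + 6*c*(-log(5) - 1)/5


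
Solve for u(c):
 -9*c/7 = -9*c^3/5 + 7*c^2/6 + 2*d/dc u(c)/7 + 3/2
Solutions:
 u(c) = C1 + 63*c^4/40 - 49*c^3/36 - 9*c^2/4 - 21*c/4


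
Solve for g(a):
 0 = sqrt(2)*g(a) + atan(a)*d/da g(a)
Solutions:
 g(a) = C1*exp(-sqrt(2)*Integral(1/atan(a), a))


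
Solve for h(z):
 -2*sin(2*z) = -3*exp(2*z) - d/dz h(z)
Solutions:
 h(z) = C1 - 3*exp(2*z)/2 - cos(2*z)


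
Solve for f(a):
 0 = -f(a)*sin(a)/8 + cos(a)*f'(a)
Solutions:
 f(a) = C1/cos(a)^(1/8)


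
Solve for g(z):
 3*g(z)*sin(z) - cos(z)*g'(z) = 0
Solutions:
 g(z) = C1/cos(z)^3


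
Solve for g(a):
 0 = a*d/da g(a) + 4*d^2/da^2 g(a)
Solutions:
 g(a) = C1 + C2*erf(sqrt(2)*a/4)


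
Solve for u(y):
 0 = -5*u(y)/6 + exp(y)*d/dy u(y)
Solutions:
 u(y) = C1*exp(-5*exp(-y)/6)


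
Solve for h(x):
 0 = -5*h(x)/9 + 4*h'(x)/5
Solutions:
 h(x) = C1*exp(25*x/36)


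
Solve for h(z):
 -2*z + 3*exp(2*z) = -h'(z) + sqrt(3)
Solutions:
 h(z) = C1 + z^2 + sqrt(3)*z - 3*exp(2*z)/2


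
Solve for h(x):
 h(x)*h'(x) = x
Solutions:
 h(x) = -sqrt(C1 + x^2)
 h(x) = sqrt(C1 + x^2)


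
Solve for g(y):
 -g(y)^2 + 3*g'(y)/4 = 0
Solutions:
 g(y) = -3/(C1 + 4*y)


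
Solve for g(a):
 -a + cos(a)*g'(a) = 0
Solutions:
 g(a) = C1 + Integral(a/cos(a), a)


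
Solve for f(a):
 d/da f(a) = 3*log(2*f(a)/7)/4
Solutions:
 -4*Integral(1/(log(_y) - log(7) + log(2)), (_y, f(a)))/3 = C1 - a


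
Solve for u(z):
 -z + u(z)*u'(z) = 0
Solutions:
 u(z) = -sqrt(C1 + z^2)
 u(z) = sqrt(C1 + z^2)


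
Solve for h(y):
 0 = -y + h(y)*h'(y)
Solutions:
 h(y) = -sqrt(C1 + y^2)
 h(y) = sqrt(C1 + y^2)


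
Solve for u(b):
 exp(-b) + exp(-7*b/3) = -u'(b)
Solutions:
 u(b) = C1 + exp(-b) + 3*exp(-7*b/3)/7


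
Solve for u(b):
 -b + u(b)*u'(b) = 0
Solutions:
 u(b) = -sqrt(C1 + b^2)
 u(b) = sqrt(C1 + b^2)


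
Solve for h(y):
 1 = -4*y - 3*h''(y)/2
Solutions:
 h(y) = C1 + C2*y - 4*y^3/9 - y^2/3


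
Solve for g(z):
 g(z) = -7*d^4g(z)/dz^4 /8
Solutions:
 g(z) = (C1*sin(2^(1/4)*7^(3/4)*z/7) + C2*cos(2^(1/4)*7^(3/4)*z/7))*exp(-2^(1/4)*7^(3/4)*z/7) + (C3*sin(2^(1/4)*7^(3/4)*z/7) + C4*cos(2^(1/4)*7^(3/4)*z/7))*exp(2^(1/4)*7^(3/4)*z/7)


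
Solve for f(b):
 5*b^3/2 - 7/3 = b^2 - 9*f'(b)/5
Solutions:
 f(b) = C1 - 25*b^4/72 + 5*b^3/27 + 35*b/27


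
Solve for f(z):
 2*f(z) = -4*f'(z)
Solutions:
 f(z) = C1*exp(-z/2)


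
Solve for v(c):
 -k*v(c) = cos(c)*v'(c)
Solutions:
 v(c) = C1*exp(k*(log(sin(c) - 1) - log(sin(c) + 1))/2)


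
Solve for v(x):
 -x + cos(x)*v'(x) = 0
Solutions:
 v(x) = C1 + Integral(x/cos(x), x)


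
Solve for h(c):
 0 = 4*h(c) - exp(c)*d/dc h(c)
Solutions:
 h(c) = C1*exp(-4*exp(-c))


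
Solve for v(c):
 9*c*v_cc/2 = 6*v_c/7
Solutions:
 v(c) = C1 + C2*c^(25/21)


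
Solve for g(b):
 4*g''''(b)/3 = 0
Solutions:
 g(b) = C1 + C2*b + C3*b^2 + C4*b^3


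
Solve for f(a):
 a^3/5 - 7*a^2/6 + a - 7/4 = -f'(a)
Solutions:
 f(a) = C1 - a^4/20 + 7*a^3/18 - a^2/2 + 7*a/4


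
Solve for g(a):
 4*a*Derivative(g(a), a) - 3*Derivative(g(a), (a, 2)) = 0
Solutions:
 g(a) = C1 + C2*erfi(sqrt(6)*a/3)


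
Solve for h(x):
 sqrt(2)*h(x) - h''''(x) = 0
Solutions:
 h(x) = C1*exp(-2^(1/8)*x) + C2*exp(2^(1/8)*x) + C3*sin(2^(1/8)*x) + C4*cos(2^(1/8)*x)


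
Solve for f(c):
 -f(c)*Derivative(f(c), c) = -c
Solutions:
 f(c) = -sqrt(C1 + c^2)
 f(c) = sqrt(C1 + c^2)


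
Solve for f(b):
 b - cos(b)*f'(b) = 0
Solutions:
 f(b) = C1 + Integral(b/cos(b), b)


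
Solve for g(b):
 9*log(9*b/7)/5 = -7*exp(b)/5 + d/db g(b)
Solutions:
 g(b) = C1 + 9*b*log(b)/5 + 9*b*(-log(7) - 1 + 2*log(3))/5 + 7*exp(b)/5


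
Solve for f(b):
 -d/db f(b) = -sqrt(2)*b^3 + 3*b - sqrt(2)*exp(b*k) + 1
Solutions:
 f(b) = C1 + sqrt(2)*b^4/4 - 3*b^2/2 - b + sqrt(2)*exp(b*k)/k


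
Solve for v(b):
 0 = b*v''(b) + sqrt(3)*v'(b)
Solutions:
 v(b) = C1 + C2*b^(1 - sqrt(3))


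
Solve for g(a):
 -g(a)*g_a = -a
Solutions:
 g(a) = -sqrt(C1 + a^2)
 g(a) = sqrt(C1 + a^2)


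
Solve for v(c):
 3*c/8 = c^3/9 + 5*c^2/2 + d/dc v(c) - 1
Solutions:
 v(c) = C1 - c^4/36 - 5*c^3/6 + 3*c^2/16 + c


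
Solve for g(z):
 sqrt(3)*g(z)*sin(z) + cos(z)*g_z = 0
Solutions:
 g(z) = C1*cos(z)^(sqrt(3))


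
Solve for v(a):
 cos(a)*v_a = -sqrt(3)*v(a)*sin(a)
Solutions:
 v(a) = C1*cos(a)^(sqrt(3))


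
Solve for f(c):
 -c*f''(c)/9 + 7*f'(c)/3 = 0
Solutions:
 f(c) = C1 + C2*c^22


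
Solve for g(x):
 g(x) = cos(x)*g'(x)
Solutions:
 g(x) = C1*sqrt(sin(x) + 1)/sqrt(sin(x) - 1)


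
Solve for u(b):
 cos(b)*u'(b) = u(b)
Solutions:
 u(b) = C1*sqrt(sin(b) + 1)/sqrt(sin(b) - 1)


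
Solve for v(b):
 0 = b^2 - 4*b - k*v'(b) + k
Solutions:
 v(b) = C1 + b^3/(3*k) - 2*b^2/k + b


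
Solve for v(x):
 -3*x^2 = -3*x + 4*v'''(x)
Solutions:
 v(x) = C1 + C2*x + C3*x^2 - x^5/80 + x^4/32


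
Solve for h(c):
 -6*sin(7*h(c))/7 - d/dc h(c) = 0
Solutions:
 h(c) = -acos((-C1 - exp(12*c))/(C1 - exp(12*c)))/7 + 2*pi/7
 h(c) = acos((-C1 - exp(12*c))/(C1 - exp(12*c)))/7


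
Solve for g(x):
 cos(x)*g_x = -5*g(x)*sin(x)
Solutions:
 g(x) = C1*cos(x)^5


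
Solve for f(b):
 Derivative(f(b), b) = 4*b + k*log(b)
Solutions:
 f(b) = C1 + 2*b^2 + b*k*log(b) - b*k


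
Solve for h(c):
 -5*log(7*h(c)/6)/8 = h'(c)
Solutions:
 -8*Integral(1/(-log(_y) - log(7) + log(6)), (_y, h(c)))/5 = C1 - c


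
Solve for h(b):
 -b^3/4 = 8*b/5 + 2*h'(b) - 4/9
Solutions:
 h(b) = C1 - b^4/32 - 2*b^2/5 + 2*b/9


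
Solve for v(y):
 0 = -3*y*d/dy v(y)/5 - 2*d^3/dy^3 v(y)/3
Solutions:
 v(y) = C1 + Integral(C2*airyai(-30^(2/3)*y/10) + C3*airybi(-30^(2/3)*y/10), y)


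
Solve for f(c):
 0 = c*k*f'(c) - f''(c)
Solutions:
 f(c) = Piecewise((-sqrt(2)*sqrt(pi)*C1*erf(sqrt(2)*c*sqrt(-k)/2)/(2*sqrt(-k)) - C2, (k > 0) | (k < 0)), (-C1*c - C2, True))


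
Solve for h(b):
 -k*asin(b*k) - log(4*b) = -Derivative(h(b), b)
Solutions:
 h(b) = C1 + b*log(b) - b + 2*b*log(2) + k*Piecewise((b*asin(b*k) + sqrt(-b^2*k^2 + 1)/k, Ne(k, 0)), (0, True))


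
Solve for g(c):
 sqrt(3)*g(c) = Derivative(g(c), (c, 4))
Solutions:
 g(c) = C1*exp(-3^(1/8)*c) + C2*exp(3^(1/8)*c) + C3*sin(3^(1/8)*c) + C4*cos(3^(1/8)*c)


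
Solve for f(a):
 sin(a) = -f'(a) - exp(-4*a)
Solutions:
 f(a) = C1 + cos(a) + exp(-4*a)/4


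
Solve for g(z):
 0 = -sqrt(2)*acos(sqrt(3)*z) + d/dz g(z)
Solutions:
 g(z) = C1 + sqrt(2)*(z*acos(sqrt(3)*z) - sqrt(3)*sqrt(1 - 3*z^2)/3)


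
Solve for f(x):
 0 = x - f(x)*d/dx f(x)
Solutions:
 f(x) = -sqrt(C1 + x^2)
 f(x) = sqrt(C1 + x^2)


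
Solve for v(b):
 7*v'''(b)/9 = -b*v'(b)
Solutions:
 v(b) = C1 + Integral(C2*airyai(-21^(2/3)*b/7) + C3*airybi(-21^(2/3)*b/7), b)


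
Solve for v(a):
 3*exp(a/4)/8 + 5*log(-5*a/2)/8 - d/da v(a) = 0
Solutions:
 v(a) = C1 + 5*a*log(-a)/8 + 5*a*(-1 - log(2) + log(5))/8 + 3*exp(a/4)/2


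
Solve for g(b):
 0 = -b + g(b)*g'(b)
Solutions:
 g(b) = -sqrt(C1 + b^2)
 g(b) = sqrt(C1 + b^2)


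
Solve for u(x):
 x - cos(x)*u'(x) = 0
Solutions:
 u(x) = C1 + Integral(x/cos(x), x)


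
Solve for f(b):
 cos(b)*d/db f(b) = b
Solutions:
 f(b) = C1 + Integral(b/cos(b), b)


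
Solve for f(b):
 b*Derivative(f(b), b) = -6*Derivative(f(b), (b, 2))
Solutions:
 f(b) = C1 + C2*erf(sqrt(3)*b/6)


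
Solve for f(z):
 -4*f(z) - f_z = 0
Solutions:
 f(z) = C1*exp(-4*z)


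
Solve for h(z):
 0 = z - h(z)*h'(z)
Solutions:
 h(z) = -sqrt(C1 + z^2)
 h(z) = sqrt(C1 + z^2)


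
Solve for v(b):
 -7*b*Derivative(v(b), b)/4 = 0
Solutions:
 v(b) = C1


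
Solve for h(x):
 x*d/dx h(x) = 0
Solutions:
 h(x) = C1


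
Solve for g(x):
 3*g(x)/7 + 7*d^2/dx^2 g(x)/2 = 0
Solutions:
 g(x) = C1*sin(sqrt(6)*x/7) + C2*cos(sqrt(6)*x/7)


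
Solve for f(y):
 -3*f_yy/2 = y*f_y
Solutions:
 f(y) = C1 + C2*erf(sqrt(3)*y/3)


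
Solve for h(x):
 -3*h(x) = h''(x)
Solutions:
 h(x) = C1*sin(sqrt(3)*x) + C2*cos(sqrt(3)*x)


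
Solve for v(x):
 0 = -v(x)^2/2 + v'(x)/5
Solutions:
 v(x) = -2/(C1 + 5*x)


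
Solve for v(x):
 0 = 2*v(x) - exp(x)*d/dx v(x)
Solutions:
 v(x) = C1*exp(-2*exp(-x))


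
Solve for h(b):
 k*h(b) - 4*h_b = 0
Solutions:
 h(b) = C1*exp(b*k/4)


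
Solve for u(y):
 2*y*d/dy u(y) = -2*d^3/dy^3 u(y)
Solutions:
 u(y) = C1 + Integral(C2*airyai(-y) + C3*airybi(-y), y)


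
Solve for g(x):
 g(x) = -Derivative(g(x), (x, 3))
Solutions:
 g(x) = C3*exp(-x) + (C1*sin(sqrt(3)*x/2) + C2*cos(sqrt(3)*x/2))*exp(x/2)


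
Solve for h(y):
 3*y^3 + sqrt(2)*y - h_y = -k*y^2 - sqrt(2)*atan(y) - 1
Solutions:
 h(y) = C1 + k*y^3/3 + 3*y^4/4 + sqrt(2)*y^2/2 + y + sqrt(2)*(y*atan(y) - log(y^2 + 1)/2)


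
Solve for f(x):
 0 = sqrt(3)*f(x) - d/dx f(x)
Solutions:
 f(x) = C1*exp(sqrt(3)*x)


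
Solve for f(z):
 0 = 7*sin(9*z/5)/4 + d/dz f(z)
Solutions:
 f(z) = C1 + 35*cos(9*z/5)/36


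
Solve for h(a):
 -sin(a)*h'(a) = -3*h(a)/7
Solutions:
 h(a) = C1*(cos(a) - 1)^(3/14)/(cos(a) + 1)^(3/14)


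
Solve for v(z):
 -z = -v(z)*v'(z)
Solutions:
 v(z) = -sqrt(C1 + z^2)
 v(z) = sqrt(C1 + z^2)


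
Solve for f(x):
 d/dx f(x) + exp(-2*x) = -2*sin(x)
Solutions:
 f(x) = C1 + 2*cos(x) + exp(-2*x)/2


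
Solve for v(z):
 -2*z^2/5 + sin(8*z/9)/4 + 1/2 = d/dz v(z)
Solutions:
 v(z) = C1 - 2*z^3/15 + z/2 - 9*cos(8*z/9)/32


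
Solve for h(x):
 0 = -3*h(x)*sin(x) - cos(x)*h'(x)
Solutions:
 h(x) = C1*cos(x)^3


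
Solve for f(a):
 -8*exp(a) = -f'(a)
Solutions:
 f(a) = C1 + 8*exp(a)


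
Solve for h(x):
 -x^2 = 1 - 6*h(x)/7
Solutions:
 h(x) = 7*x^2/6 + 7/6


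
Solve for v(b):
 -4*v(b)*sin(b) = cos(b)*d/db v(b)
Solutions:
 v(b) = C1*cos(b)^4


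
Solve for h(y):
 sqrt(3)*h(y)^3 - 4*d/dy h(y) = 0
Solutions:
 h(y) = -sqrt(2)*sqrt(-1/(C1 + sqrt(3)*y))
 h(y) = sqrt(2)*sqrt(-1/(C1 + sqrt(3)*y))


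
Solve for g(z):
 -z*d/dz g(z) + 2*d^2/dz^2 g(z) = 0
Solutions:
 g(z) = C1 + C2*erfi(z/2)


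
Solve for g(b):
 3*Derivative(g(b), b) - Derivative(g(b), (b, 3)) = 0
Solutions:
 g(b) = C1 + C2*exp(-sqrt(3)*b) + C3*exp(sqrt(3)*b)


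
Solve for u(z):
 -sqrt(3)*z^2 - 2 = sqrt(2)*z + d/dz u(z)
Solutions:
 u(z) = C1 - sqrt(3)*z^3/3 - sqrt(2)*z^2/2 - 2*z


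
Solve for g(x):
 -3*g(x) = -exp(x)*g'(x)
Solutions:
 g(x) = C1*exp(-3*exp(-x))


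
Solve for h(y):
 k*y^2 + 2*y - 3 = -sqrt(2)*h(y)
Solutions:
 h(y) = sqrt(2)*(-k*y^2 - 2*y + 3)/2


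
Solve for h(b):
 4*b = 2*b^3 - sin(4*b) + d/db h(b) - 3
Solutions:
 h(b) = C1 - b^4/2 + 2*b^2 + 3*b - cos(4*b)/4


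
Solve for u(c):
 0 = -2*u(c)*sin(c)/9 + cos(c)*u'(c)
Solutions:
 u(c) = C1/cos(c)^(2/9)


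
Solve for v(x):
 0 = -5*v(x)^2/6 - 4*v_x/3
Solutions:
 v(x) = 8/(C1 + 5*x)


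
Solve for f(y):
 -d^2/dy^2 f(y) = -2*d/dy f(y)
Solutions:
 f(y) = C1 + C2*exp(2*y)


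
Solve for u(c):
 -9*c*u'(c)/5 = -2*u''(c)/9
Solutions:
 u(c) = C1 + C2*erfi(9*sqrt(5)*c/10)


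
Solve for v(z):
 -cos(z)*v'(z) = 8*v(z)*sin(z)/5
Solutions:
 v(z) = C1*cos(z)^(8/5)


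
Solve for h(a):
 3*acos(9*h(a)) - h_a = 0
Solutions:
 Integral(1/acos(9*_y), (_y, h(a))) = C1 + 3*a


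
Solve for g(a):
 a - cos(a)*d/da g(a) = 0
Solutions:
 g(a) = C1 + Integral(a/cos(a), a)


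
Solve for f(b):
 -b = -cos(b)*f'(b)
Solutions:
 f(b) = C1 + Integral(b/cos(b), b)


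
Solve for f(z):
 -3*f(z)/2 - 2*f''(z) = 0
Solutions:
 f(z) = C1*sin(sqrt(3)*z/2) + C2*cos(sqrt(3)*z/2)


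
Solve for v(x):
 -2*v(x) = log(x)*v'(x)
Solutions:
 v(x) = C1*exp(-2*li(x))


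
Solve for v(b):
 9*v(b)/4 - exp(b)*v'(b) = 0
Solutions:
 v(b) = C1*exp(-9*exp(-b)/4)


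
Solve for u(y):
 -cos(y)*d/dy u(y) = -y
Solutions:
 u(y) = C1 + Integral(y/cos(y), y)


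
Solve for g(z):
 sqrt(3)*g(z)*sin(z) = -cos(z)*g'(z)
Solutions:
 g(z) = C1*cos(z)^(sqrt(3))


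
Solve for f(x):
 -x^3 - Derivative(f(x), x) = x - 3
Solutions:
 f(x) = C1 - x^4/4 - x^2/2 + 3*x


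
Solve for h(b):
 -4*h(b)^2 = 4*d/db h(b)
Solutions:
 h(b) = 1/(C1 + b)


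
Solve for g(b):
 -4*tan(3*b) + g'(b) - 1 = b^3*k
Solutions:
 g(b) = C1 + b^4*k/4 + b - 4*log(cos(3*b))/3


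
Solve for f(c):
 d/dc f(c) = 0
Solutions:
 f(c) = C1


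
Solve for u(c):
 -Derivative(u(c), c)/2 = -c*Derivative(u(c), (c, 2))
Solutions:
 u(c) = C1 + C2*c^(3/2)


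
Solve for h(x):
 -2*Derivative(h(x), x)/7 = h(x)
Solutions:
 h(x) = C1*exp(-7*x/2)


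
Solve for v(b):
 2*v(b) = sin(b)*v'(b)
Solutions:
 v(b) = C1*(cos(b) - 1)/(cos(b) + 1)


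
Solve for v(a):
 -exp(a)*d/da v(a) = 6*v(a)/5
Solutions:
 v(a) = C1*exp(6*exp(-a)/5)


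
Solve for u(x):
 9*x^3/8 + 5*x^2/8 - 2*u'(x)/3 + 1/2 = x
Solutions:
 u(x) = C1 + 27*x^4/64 + 5*x^3/16 - 3*x^2/4 + 3*x/4


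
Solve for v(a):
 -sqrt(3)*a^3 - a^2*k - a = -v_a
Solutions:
 v(a) = C1 + sqrt(3)*a^4/4 + a^3*k/3 + a^2/2


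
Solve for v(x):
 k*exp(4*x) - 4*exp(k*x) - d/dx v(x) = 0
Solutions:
 v(x) = C1 + k*exp(4*x)/4 - 4*exp(k*x)/k


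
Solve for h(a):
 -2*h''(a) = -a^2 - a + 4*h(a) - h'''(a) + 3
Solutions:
 h(a) = C1*exp(a*(-2^(1/3)*(3*sqrt(105) + 31)^(1/3) - 2*2^(2/3)/(3*sqrt(105) + 31)^(1/3) + 4)/6)*sin(2^(1/3)*sqrt(3)*a*(-(3*sqrt(105) + 31)^(1/3) + 2*2^(1/3)/(3*sqrt(105) + 31)^(1/3))/6) + C2*exp(a*(-2^(1/3)*(3*sqrt(105) + 31)^(1/3) - 2*2^(2/3)/(3*sqrt(105) + 31)^(1/3) + 4)/6)*cos(2^(1/3)*sqrt(3)*a*(-(3*sqrt(105) + 31)^(1/3) + 2*2^(1/3)/(3*sqrt(105) + 31)^(1/3))/6) + C3*exp(a*(2*2^(2/3)/(3*sqrt(105) + 31)^(1/3) + 2 + 2^(1/3)*(3*sqrt(105) + 31)^(1/3))/3) + a^2/4 + a/4 - 1


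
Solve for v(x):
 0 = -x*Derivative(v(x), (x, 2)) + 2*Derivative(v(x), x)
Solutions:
 v(x) = C1 + C2*x^3


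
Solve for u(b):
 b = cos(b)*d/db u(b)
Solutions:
 u(b) = C1 + Integral(b/cos(b), b)


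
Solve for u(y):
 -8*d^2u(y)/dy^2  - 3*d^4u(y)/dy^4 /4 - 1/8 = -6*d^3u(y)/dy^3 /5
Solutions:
 u(y) = C1 + C2*y - y^2/128 + (C3*sin(4*sqrt(141)*y/15) + C4*cos(4*sqrt(141)*y/15))*exp(4*y/5)


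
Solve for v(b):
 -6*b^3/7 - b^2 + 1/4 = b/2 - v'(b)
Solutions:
 v(b) = C1 + 3*b^4/14 + b^3/3 + b^2/4 - b/4


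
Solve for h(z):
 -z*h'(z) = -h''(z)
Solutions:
 h(z) = C1 + C2*erfi(sqrt(2)*z/2)


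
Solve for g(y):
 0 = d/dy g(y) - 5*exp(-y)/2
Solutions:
 g(y) = C1 - 5*exp(-y)/2


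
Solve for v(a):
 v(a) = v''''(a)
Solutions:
 v(a) = C1*exp(-a) + C2*exp(a) + C3*sin(a) + C4*cos(a)


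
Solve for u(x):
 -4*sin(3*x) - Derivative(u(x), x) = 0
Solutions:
 u(x) = C1 + 4*cos(3*x)/3


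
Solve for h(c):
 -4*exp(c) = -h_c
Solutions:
 h(c) = C1 + 4*exp(c)


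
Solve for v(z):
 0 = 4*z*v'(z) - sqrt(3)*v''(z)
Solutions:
 v(z) = C1 + C2*erfi(sqrt(2)*3^(3/4)*z/3)


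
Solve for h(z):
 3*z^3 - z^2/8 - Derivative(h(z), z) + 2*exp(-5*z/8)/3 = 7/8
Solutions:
 h(z) = C1 + 3*z^4/4 - z^3/24 - 7*z/8 - 16*exp(-5*z/8)/15


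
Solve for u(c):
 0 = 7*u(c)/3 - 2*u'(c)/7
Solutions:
 u(c) = C1*exp(49*c/6)


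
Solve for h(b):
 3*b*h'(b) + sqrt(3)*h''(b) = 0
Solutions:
 h(b) = C1 + C2*erf(sqrt(2)*3^(1/4)*b/2)


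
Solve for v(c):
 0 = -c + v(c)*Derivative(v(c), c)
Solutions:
 v(c) = -sqrt(C1 + c^2)
 v(c) = sqrt(C1 + c^2)


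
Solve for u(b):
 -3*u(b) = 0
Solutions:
 u(b) = 0


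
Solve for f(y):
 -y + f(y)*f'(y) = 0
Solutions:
 f(y) = -sqrt(C1 + y^2)
 f(y) = sqrt(C1 + y^2)


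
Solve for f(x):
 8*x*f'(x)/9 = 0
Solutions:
 f(x) = C1


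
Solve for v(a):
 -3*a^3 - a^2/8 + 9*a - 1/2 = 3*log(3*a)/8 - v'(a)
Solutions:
 v(a) = C1 + 3*a^4/4 + a^3/24 - 9*a^2/2 + 3*a*log(a)/8 + a/8 + 3*a*log(3)/8


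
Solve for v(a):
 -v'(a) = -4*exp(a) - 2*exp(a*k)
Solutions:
 v(a) = C1 + 4*exp(a) + 2*exp(a*k)/k


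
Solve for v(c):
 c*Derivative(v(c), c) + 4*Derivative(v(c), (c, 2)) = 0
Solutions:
 v(c) = C1 + C2*erf(sqrt(2)*c/4)


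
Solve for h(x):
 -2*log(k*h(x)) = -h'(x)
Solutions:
 li(k*h(x))/k = C1 + 2*x


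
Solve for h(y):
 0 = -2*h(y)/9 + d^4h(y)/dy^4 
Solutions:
 h(y) = C1*exp(-2^(1/4)*sqrt(3)*y/3) + C2*exp(2^(1/4)*sqrt(3)*y/3) + C3*sin(2^(1/4)*sqrt(3)*y/3) + C4*cos(2^(1/4)*sqrt(3)*y/3)


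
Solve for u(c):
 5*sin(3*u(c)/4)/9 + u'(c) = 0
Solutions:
 5*c/9 + 2*log(cos(3*u(c)/4) - 1)/3 - 2*log(cos(3*u(c)/4) + 1)/3 = C1


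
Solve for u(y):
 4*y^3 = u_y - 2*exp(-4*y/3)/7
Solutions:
 u(y) = C1 + y^4 - 3*exp(-4*y/3)/14


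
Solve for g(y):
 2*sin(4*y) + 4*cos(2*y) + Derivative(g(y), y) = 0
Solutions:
 g(y) = C1 - 2*sin(2*y) + cos(4*y)/2


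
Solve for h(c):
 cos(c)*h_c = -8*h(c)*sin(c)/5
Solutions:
 h(c) = C1*cos(c)^(8/5)


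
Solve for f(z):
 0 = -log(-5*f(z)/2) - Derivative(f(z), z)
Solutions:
 Integral(1/(log(-_y) - log(2) + log(5)), (_y, f(z))) = C1 - z


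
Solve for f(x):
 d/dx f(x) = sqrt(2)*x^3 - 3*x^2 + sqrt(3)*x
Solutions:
 f(x) = C1 + sqrt(2)*x^4/4 - x^3 + sqrt(3)*x^2/2


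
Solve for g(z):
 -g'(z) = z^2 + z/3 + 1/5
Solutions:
 g(z) = C1 - z^3/3 - z^2/6 - z/5


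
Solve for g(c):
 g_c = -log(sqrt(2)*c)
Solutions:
 g(c) = C1 - c*log(c) - c*log(2)/2 + c


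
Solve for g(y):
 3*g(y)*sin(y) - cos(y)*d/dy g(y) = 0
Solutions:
 g(y) = C1/cos(y)^3


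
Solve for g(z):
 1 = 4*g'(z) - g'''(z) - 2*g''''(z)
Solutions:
 g(z) = C1 + C2*exp(-z*((12*sqrt(321) + 215)^(-1/3) + 2 + (12*sqrt(321) + 215)^(1/3))/12)*sin(sqrt(3)*z*(-(12*sqrt(321) + 215)^(1/3) + (12*sqrt(321) + 215)^(-1/3))/12) + C3*exp(-z*((12*sqrt(321) + 215)^(-1/3) + 2 + (12*sqrt(321) + 215)^(1/3))/12)*cos(sqrt(3)*z*(-(12*sqrt(321) + 215)^(1/3) + (12*sqrt(321) + 215)^(-1/3))/12) + C4*exp(z*(-1 + (12*sqrt(321) + 215)^(-1/3) + (12*sqrt(321) + 215)^(1/3))/6) + z/4


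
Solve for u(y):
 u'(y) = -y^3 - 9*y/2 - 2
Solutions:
 u(y) = C1 - y^4/4 - 9*y^2/4 - 2*y


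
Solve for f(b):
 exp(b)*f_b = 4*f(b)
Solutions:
 f(b) = C1*exp(-4*exp(-b))


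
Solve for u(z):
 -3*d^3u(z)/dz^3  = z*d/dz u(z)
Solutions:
 u(z) = C1 + Integral(C2*airyai(-3^(2/3)*z/3) + C3*airybi(-3^(2/3)*z/3), z)


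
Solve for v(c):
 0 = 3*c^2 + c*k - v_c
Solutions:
 v(c) = C1 + c^3 + c^2*k/2


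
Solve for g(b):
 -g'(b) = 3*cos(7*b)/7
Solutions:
 g(b) = C1 - 3*sin(7*b)/49


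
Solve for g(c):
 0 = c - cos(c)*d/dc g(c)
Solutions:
 g(c) = C1 + Integral(c/cos(c), c)


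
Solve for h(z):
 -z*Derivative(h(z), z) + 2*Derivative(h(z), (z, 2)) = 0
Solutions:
 h(z) = C1 + C2*erfi(z/2)


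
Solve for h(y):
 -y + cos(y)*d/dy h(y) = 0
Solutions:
 h(y) = C1 + Integral(y/cos(y), y)


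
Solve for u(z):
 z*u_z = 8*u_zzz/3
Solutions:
 u(z) = C1 + Integral(C2*airyai(3^(1/3)*z/2) + C3*airybi(3^(1/3)*z/2), z)


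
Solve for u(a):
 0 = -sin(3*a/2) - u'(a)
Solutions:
 u(a) = C1 + 2*cos(3*a/2)/3


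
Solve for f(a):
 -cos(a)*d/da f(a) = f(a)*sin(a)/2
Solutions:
 f(a) = C1*sqrt(cos(a))


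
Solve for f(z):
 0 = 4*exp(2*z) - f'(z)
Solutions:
 f(z) = C1 + 2*exp(2*z)


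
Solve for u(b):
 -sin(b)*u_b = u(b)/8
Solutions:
 u(b) = C1*(cos(b) + 1)^(1/16)/(cos(b) - 1)^(1/16)


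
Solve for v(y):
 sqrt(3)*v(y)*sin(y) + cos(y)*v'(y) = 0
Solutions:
 v(y) = C1*cos(y)^(sqrt(3))
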